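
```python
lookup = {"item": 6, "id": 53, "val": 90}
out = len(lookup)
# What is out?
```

Trace:
`lookup = {"item": 6, "id": 53, "val": 90}` → lookup = {'item': 6, 'id': 53, 'val': 90}
`out = len(lookup)` → out = 3
So out = 3

Answer: 3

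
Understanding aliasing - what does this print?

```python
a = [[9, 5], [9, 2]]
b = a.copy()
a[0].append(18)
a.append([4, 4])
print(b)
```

Key concept: shallow copy with nested lists.
Step by step:
`a = [[9, 5], [9, 2]]` → a = [[9, 5], [9, 2]]
`b = a.copy()` → b = [[9, 5], [9, 2]]
`a[0].append(18)` → a = [[9, 5, 18], [9, 2]]; b = [[9, 5, 18], [9, 2]]
`a.append([4, 4])` → a = [[9, 5, 18], [9, 2], [4, 4]]
`print(b)` → prints [[9, 5, 18], [9, 2]]

Answer: [[9, 5, 18], [9, 2]]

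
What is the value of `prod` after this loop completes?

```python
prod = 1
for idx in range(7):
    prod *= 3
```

3^7 = 2187
`prod` takes the values: 1 → 3 → 9 → 27 → 81 → 243 → 729 → 2187

Answer: 2187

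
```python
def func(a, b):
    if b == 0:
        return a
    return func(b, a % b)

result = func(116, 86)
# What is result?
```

func(116, 86) -> func(86, 30) -> func(30, 26) -> func(26, 4) -> func(4, 2) -> func(2, 0) -> 2

Answer: 2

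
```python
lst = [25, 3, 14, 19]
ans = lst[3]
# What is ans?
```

Trace:
`lst = [25, 3, 14, 19]` → lst = [25, 3, 14, 19]
`ans = lst[3]` → ans = 19
So ans = 19

Answer: 19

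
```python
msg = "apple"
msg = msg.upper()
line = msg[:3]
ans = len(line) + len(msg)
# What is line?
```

Trace:
`msg = "apple"` → msg = 'apple'
`msg = msg.upper()` → msg = 'APPLE'
`line = msg[:3]` → line = 'APP'
`ans = len(line) + len(msg)` → ans = 8
So line = 'APP'

Answer: 'APP'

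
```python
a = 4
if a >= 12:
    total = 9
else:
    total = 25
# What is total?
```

Trace:
`a = 4` → a = 4
`if a >= 12: ...` → a >= 12 is False, take else branch → total = 25
So total = 25

Answer: 25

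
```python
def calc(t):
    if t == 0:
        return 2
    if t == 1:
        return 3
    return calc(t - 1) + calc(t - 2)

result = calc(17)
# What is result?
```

Build up from base cases: calc(0)=2, calc(1)=3, calc(2)=5, calc(3)=8, calc(4)=13, calc(5)=21, calc(6)=34, ..., calc(17)=6765

Answer: 6765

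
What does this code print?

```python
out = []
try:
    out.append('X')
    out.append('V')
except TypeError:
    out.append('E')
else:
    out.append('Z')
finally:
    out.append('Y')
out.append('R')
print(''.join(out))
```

Execution trace: 'X' (try body) → 'V' (try body, no exception) → 'Z' (else) → 'Y' (finally) → 'R' (after the try/except). Output: XVZYR

Answer: XVZYR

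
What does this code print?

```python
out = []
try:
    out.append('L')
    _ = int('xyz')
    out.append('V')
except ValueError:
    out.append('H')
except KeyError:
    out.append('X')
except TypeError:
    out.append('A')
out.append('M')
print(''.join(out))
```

Execution trace: 'L' (try body) → 'H' (except ValueError) → 'M' (after the try/except). Output: LHM

Answer: LHM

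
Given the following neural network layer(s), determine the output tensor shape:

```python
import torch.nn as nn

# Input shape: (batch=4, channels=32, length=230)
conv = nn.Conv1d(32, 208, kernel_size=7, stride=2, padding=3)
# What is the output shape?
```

Input: (4, 32, 230) -> Output: (4, 208, 115)

Answer: (4, 208, 115)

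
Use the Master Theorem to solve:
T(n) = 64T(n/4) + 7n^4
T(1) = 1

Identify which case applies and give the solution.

a=64, b=4, f(n)=7n^4. log_4(64) = 3. Since c=4 > 3 and the regularity condition holds (64(n/4)^4 = (64/4^4)n^4 with 64/4^4 < 1), Case 3 applies: T(n) = Θ(f(n)) = O(n^4).

Answer: O(n^4) - Case 3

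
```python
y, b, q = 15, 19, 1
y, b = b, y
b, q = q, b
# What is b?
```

Trace:
`y, b, q = 15, 19, 1` → y = 15; b = 19; q = 1
`y, b = b, y` → y = 19; b = 15
`b, q = q, b` → b = 1; q = 15
So b = 1

Answer: 1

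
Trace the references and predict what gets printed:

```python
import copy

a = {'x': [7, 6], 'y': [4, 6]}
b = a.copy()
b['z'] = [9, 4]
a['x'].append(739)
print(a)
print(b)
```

Key concept: shallow copy of dict with mutable values.
Step by step:
`a = {'x': [7, 6], 'y': [4, 6]}` → a = {'x': [7, 6], 'y': [4, 6]}
`b = a.copy()` → b = {'x': [7, 6], 'y': [4, 6]}
`b['z'] = [9, 4]` → b = {'x': [7, 6], 'y': [4, 6], 'z': [9, 4]}
`a['x'].append(739)` → a = {'x': [7, 6, 739], 'y': [4, 6]}; b = {'x': [7, 6, 739], 'y': [4, 6], 'z': [9, 4]}
`print(a)` → prints {'x': [7, 6, 739], 'y': [4, 6]}
`print(b)` → prints {'x': [7, 6, 739], 'y': [4, 6], 'z': [9, 4]}

Answer:
{'x': [7, 6, 739], 'y': [4, 6]}
{'x': [7, 6, 739], 'y': [4, 6], 'z': [9, 4]}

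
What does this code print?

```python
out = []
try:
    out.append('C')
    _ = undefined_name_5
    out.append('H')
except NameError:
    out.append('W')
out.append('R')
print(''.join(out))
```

Execution trace: 'C' (try body) → 'W' (except NameError) → 'R' (after the try/except). Output: CWR

Answer: CWR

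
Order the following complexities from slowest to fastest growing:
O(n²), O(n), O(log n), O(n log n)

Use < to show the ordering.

Ordered by growth rate: O(log n) < O(n) < O(n log n) < O(n²)

Answer: O(log n) < O(n) < O(n log n) < O(n²)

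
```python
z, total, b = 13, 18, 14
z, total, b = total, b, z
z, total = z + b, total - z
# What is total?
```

Trace:
`z, total, b = 13, 18, 14` → z = 13; total = 18; b = 14
`z, total, b = total, b, z` → z = 18; total = 14; b = 13
`z, total = z + b, total - z` → z = 31; total = -4
So total = -4

Answer: -4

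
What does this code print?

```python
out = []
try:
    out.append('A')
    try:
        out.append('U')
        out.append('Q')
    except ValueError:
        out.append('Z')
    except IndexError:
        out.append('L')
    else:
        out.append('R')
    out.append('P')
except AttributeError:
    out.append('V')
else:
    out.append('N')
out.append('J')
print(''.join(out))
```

Execution trace: 'A' (try body) → 'U' (inner try body) → 'Q' (inner try body, no exception) → 'R' (inner else) → 'P' (try body, no exception) → 'N' (else) → 'J' (after the try/except). Output: AUQRPNJ

Answer: AUQRPNJ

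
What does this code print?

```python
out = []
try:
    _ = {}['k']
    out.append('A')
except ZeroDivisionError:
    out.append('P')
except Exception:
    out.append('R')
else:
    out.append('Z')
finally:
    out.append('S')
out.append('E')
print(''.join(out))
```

Execution trace: 'R' (except Exception) → 'S' (finally) → 'E' (after the try/except). Output: RSE

Answer: RSE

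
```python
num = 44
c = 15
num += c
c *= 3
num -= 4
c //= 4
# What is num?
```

Trace:
`num = 44` → num = 44
`c = 15` → c = 15
`num += c` → num = 59
`c *= 3` → c = 45
`num -= 4` → num = 55
`c //= 4` → c = 11
So num = 55

Answer: 55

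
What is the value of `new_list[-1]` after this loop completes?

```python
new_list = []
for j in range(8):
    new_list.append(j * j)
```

Last element of squares 0 to 7
`new_list` takes the values: [] → [0] → [0, 1] → [0, 1, 4] → [0, 1, 4, 9] → [0, 1, 4, 9, 16] → [0, 1, 4, 9, 16, 25] → [0, 1, 4, 9, 16, 25, 36] → [0, 1, 4, 9, 16, 25, 36, 49]
So `new_list[-1]` = 49

Answer: 49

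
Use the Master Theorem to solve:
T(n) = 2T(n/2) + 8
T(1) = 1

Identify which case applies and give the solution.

a=2, b=2, f(n)=8. log_2(2) = 1. Since c=0 < 1, Case 1 applies: T(n) = Θ(n^log_b(a)) = O(n).

Answer: O(n) - Case 1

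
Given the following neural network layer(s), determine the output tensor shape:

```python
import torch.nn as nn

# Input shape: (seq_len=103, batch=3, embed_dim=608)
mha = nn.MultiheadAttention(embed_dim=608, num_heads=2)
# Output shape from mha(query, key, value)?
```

Input: (103, 3, 608) -> Output: (103, 3, 608)

Answer: (103, 3, 608)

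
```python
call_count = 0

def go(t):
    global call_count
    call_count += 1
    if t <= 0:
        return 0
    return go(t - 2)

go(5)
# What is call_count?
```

Linear recursion stepping by 2: 4 calls from t=5 down to ≤0.

Answer: 4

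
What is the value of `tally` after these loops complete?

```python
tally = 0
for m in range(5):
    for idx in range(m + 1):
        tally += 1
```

Triangle: 1 + 2 + ... + 5
`tally` takes the values: 0 → 1 → 2 → 3 → 4 → 5 → 6 → 7 → 8 → 9 → 10 → 11 → 12 → 13 → 14 → 15

Answer: 15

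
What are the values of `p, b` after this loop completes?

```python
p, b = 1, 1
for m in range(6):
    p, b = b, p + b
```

Fibonacci: after 6 iterations
`p, b` takes the values: (1, 1) → (1, 2) → (2, 3) → (3, 5) → (5, 8) → (8, 13) → (13, 21)

Answer: 13, 21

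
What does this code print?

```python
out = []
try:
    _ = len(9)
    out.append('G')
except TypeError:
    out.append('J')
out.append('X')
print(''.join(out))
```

Execution trace: 'J' (except TypeError) → 'X' (after the try/except). Output: JX

Answer: JX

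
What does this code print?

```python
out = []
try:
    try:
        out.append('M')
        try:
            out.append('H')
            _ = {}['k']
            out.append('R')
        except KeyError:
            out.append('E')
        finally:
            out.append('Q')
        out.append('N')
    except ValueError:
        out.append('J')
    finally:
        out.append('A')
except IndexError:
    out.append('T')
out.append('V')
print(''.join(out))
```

Execution trace: 'M' (try body) → 'H' (inner try body) → 'E' (inner except KeyError) → 'Q' (inner finally) → 'N' (try body, no exception) → 'A' (finally) → 'V' (after the try/except). Output: MHEQNAV

Answer: MHEQNAV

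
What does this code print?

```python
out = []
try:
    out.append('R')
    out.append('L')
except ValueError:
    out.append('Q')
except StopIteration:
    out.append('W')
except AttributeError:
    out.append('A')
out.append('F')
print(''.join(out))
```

Execution trace: 'R' (try body) → 'L' (try body, no exception) → 'F' (after the try/except). Output: RLF

Answer: RLF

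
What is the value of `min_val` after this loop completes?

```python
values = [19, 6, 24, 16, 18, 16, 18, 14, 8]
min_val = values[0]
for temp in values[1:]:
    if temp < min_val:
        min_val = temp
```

Minimum of [19, 6, 24, 16, 18, 16, 18, 14, 8]
`min_val` takes the values: 19 → 6

Answer: 6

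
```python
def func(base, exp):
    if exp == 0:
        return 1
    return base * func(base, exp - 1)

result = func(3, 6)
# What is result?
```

func(3, 6) = 3 * 3 * 3 * 3 * 3 * 3 = 729

Answer: 729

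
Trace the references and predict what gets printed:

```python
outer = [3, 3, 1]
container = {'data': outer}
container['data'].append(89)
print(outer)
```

Key concept: dict holds reference to list.
Step by step:
`outer = [3, 3, 1]` → outer = [3, 3, 1]
`container = {'data': outer}` → container = {'data': [3, 3, 1]}
`container['data'].append(89)` → outer = [3, 3, 1, 89]; container = {'data': [3, 3, 1, 89]}
`print(outer)` → prints [3, 3, 1, 89]

Answer: [3, 3, 1, 89]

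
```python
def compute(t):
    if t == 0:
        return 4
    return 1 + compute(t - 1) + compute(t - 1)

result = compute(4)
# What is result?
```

compute(t) = 1 + 2·compute(t-1), compute(0)=4. Closed form: (4+1)·2^4 - 1 = 79.

Answer: 79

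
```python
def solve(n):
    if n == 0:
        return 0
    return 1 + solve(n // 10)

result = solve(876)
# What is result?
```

Count of digits of 876: 3

Answer: 3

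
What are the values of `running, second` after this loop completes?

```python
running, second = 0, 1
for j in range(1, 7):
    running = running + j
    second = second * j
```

Sum and factorial of 1 to 6
`running, second` takes the values: (0, 1) → (1, 1) → (3, 1) → (3, 2) → (6, 2) → (6, 6) → (10, 6) → (10, 24) → (15, 24) → (15, 120) → (21, 120) → (21, 720)

Answer: 21, 720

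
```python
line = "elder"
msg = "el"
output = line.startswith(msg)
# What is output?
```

Trace:
`line = "elder"` → line = 'elder'
`msg = "el"` → msg = 'el'
`output = line.startswith(msg)` → output = True
So output = True

Answer: True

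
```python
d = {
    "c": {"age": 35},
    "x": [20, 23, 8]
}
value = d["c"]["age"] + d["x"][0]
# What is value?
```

Trace:
`d = { ...` → d = {'c': {'age': 35}, 'x': [20, 23, 8]}
`value = d["c"]["age"] + d["x"][0]` → value = 55
So value = 55

Answer: 55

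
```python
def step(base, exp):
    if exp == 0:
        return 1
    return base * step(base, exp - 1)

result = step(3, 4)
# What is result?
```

step(3, 4) = 3 * 3 * 3 * 3 = 81

Answer: 81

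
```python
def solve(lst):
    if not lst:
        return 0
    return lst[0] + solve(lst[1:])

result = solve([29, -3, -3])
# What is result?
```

29 + (-3) + (-3) + 0 = 23

Answer: 23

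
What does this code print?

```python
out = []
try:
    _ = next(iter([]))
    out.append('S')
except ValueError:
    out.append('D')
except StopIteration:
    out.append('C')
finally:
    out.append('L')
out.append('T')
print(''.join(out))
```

Execution trace: 'C' (except StopIteration) → 'L' (finally) → 'T' (after the try/except). Output: CLT

Answer: CLT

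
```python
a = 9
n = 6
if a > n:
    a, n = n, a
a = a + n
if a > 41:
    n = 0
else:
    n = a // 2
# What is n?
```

Trace:
`a = 9` → a = 9
`n = 6` → n = 6
`if a > n: ...` → a > n is True → a = 6; n = 9
`a = a + n` → a = 15
`if a > 41: ...` → a > 41 is False, take else branch → n = 7
So n = 7

Answer: 7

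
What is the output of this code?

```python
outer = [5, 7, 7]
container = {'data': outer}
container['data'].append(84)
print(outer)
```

Key concept: dict holds reference to list.
Step by step:
`outer = [5, 7, 7]` → outer = [5, 7, 7]
`container = {'data': outer}` → container = {'data': [5, 7, 7]}
`container['data'].append(84)` → outer = [5, 7, 7, 84]; container = {'data': [5, 7, 7, 84]}
`print(outer)` → prints [5, 7, 7, 84]

Answer: [5, 7, 7, 84]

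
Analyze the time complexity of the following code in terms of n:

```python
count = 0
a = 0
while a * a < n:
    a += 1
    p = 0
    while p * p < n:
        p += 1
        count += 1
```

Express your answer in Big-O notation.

Each loop level contributes: √n × √n. Multiplying the contributions gives O(n).

Answer: O(n)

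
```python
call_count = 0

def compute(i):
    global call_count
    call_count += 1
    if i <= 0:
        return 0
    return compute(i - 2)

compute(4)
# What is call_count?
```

Linear recursion stepping by 2: 3 calls from i=4 down to ≤0.

Answer: 3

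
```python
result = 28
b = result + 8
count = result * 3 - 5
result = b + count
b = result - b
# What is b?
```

Trace:
`result = 28` → result = 28
`b = result + 8` → b = 36
`count = result * 3 - 5` → count = 79
`result = b + count` → result = 115
`b = result - b` → b = 79
So b = 79

Answer: 79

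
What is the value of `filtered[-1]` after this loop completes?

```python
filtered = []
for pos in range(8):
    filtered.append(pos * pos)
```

Last element of squares 0 to 7
`filtered` takes the values: [] → [0] → [0, 1] → [0, 1, 4] → [0, 1, 4, 9] → [0, 1, 4, 9, 16] → [0, 1, 4, 9, 16, 25] → [0, 1, 4, 9, 16, 25, 36] → [0, 1, 4, 9, 16, 25, 36, 49]
So `filtered[-1]` = 49

Answer: 49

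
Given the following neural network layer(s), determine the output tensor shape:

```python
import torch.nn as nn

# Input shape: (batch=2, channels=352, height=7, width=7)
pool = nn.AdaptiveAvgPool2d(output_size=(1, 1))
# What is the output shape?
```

Input: (2, 352, 7, 7) -> Output: (2, 352, 1, 1)

Answer: (2, 352, 1, 1)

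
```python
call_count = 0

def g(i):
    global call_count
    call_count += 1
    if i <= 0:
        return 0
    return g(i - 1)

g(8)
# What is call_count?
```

Linear recursion stepping by 1: 9 calls from i=8 down to ≤0.

Answer: 9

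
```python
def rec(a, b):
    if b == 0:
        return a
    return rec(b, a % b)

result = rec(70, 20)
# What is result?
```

rec(70, 20) -> rec(20, 10) -> rec(10, 0) -> 10

Answer: 10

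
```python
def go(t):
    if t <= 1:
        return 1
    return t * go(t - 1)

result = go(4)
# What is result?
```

go(4) = 4 * 3 * 2 * 1 = 24

Answer: 24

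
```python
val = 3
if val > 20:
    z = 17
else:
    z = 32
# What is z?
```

Trace:
`val = 3` → val = 3
`if val > 20: ...` → val > 20 is False, take else branch → z = 32
So z = 32

Answer: 32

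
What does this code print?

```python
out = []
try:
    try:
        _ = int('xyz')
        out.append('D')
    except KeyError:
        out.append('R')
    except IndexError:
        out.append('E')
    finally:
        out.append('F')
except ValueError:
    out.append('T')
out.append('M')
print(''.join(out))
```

Execution trace: 'F' (finally) → 'T' (outer except ValueError) → 'M' (after the try/except). Output: FTM

Answer: FTM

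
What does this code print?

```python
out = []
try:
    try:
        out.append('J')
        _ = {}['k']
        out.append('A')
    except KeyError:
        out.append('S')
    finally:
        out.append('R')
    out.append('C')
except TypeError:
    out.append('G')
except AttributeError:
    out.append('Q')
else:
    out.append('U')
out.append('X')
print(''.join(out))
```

Execution trace: 'J' (inner try body) → 'S' (inner except KeyError) → 'R' (inner finally) → 'C' (try body, no exception) → 'U' (else) → 'X' (after the try/except). Output: JSRCUX

Answer: JSRCUX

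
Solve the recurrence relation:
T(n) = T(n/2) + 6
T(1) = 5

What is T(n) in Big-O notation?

Each step divides n by 2 and adds 6. After log_2(n) steps we reach T(1)=5. So T(n) = 6·log_2(n) + 5 = O(log n).

Answer: O(log n)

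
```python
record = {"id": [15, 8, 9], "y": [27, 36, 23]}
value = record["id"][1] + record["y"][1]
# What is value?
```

Trace:
`record = {"id": [15, 8, 9], "y": [27, 36, 23]}` → record = {'id': [15, 8, 9], 'y': [27, 36, 23]}
`value = record["id"][1] + record["y"][1]` → value = 44
So value = 44

Answer: 44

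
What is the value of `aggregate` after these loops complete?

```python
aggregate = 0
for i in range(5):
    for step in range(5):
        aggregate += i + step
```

Sum of all i+step for i,step in 5x5
`aggregate` takes the values: 0 → 1 → 3 → 6 → 10 → 11 → 13 → 16 → 20 → 25 → 27 → 30 → 34 → 39 → 45 → 48 → 52 → 57 → 63 → 70 → 74 → 79 → 85 → 92 → 100

Answer: 100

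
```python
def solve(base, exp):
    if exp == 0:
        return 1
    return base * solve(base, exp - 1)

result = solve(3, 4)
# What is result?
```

solve(3, 4) = 3 * 3 * 3 * 3 = 81

Answer: 81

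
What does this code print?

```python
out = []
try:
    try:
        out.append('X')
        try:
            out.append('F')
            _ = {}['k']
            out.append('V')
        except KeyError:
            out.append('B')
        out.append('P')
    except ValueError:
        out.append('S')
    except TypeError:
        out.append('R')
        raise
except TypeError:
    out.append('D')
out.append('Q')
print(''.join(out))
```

Execution trace: 'X' (try body) → 'F' (inner try body) → 'B' (inner except KeyError) → 'P' (try body, no exception) → 'Q' (after the try/except). Output: XFBPQ

Answer: XFBPQ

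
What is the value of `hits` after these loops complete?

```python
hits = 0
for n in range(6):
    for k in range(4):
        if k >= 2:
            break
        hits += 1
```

Inner breaks at 2, outer runs 6 times
`hits` takes the values: 0 → 1 → 2 → 3 → 4 → 5 → 6 → 7 → 8 → 9 → 10 → 11 → 12

Answer: 12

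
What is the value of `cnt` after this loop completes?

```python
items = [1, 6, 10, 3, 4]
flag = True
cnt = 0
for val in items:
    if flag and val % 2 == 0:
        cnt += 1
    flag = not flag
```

Count even values at even positions
`cnt` takes the values: 0 → 1 → 2

Answer: 2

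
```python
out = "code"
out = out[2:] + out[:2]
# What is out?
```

Trace:
`out = "code"` → out = 'code'
`out = out[2:] + out[:2]` → out = 'deco'
So out = 'deco'

Answer: 'deco'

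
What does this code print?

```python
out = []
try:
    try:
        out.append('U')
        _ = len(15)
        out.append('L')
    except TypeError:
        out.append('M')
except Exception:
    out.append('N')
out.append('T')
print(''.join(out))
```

Execution trace: 'U' (inner try body) → 'M' (inner except TypeError) → 'T' (after the try/except). Output: UMT

Answer: UMT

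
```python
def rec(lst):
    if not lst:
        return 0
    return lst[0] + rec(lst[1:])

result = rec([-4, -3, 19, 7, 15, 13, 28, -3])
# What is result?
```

(-4) + (-3) + 19 + 7 + 15 + 13 + 28 + (-3) + 0 = 72

Answer: 72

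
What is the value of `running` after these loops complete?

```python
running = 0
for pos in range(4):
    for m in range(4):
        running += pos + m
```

Sum of all pos+m for pos,m in 4x4
`running` takes the values: 0 → 1 → 3 → 6 → 7 → 9 → 12 → 16 → 18 → 21 → 25 → 30 → 33 → 37 → 42 → 48

Answer: 48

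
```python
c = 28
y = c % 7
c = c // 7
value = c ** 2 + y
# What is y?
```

Trace:
`c = 28` → c = 28
`y = c % 7` → y = 0
`c = c // 7` → c = 4
`value = c ** 2 + y` → value = 16
So y = 0

Answer: 0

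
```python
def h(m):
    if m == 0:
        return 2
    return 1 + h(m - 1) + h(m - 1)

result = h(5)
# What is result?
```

h(m) = 1 + 2·h(m-1), h(0)=2. Closed form: (2+1)·2^5 - 1 = 95.

Answer: 95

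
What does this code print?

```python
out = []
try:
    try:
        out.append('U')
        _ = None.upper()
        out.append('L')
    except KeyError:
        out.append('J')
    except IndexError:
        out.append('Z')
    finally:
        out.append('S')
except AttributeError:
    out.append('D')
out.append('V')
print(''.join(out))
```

Execution trace: 'U' (try body) → 'S' (finally) → 'D' (outer except AttributeError) → 'V' (after the try/except). Output: USDV

Answer: USDV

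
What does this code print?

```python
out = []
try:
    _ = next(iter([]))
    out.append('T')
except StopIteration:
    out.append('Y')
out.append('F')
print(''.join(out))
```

Execution trace: 'Y' (except StopIteration) → 'F' (after the try/except). Output: YF

Answer: YF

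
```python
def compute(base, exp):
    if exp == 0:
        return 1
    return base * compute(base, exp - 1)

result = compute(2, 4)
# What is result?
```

compute(2, 4) = 2 * 2 * 2 * 2 = 16

Answer: 16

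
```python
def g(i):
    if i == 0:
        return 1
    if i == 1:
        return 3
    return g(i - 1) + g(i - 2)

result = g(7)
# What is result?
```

Build up from base cases: g(0)=1, g(1)=3, g(2)=4, g(3)=7, g(4)=11, g(5)=18, g(6)=29, ..., g(7)=47

Answer: 47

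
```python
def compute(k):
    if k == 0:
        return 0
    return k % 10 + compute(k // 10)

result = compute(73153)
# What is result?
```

Sum of digits of 73153: 3 + 5 + 1 + 3 + 7 = 19

Answer: 19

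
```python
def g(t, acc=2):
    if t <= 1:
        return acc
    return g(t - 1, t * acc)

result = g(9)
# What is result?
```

Accumulator trace (n, acc): (9, 2) -> (8, 18) -> (7, 144) -> (6, 1008) -> (5, 6048) -> (4, 30240) -> (3, 120960) -> (2, 362880) -> (1, 725760) -> return 725760

Answer: 725760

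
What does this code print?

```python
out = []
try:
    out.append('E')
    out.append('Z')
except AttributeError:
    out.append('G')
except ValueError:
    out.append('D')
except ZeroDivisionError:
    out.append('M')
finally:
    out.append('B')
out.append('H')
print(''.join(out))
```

Execution trace: 'E' (try body) → 'Z' (try body, no exception) → 'B' (finally) → 'H' (after the try/except). Output: EZBH

Answer: EZBH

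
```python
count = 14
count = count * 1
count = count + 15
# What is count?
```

Trace:
`count = 14` → count = 14
`count = count * 1` → count = 14
`count = count + 15` → count = 29
So count = 29

Answer: 29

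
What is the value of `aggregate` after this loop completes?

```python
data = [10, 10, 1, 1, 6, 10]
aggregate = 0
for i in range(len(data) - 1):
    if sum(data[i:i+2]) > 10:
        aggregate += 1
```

Count windows with sum > 10
`aggregate` takes the values: 0 → 1 → 2 → 3

Answer: 3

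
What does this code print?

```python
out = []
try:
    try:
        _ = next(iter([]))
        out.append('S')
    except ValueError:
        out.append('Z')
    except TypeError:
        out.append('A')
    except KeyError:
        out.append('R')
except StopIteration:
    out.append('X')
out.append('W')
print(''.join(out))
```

Execution trace: 'X' (outer except StopIteration) → 'W' (after the try/except). Output: XW

Answer: XW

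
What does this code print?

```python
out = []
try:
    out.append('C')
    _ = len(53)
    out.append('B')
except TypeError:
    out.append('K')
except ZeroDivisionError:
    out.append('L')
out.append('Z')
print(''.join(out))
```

Execution trace: 'C' (try body) → 'K' (except TypeError) → 'Z' (after the try/except). Output: CKZ

Answer: CKZ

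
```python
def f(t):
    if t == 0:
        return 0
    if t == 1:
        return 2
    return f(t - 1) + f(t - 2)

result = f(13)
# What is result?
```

Build up from base cases: f(0)=0, f(1)=2, f(2)=2, f(3)=4, f(4)=6, f(5)=10, f(6)=16, ..., f(13)=466

Answer: 466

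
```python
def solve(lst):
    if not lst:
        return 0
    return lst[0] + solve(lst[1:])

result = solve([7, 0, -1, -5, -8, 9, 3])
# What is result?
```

7 + 0 + (-1) + (-5) + (-8) + 9 + 3 + 0 = 5

Answer: 5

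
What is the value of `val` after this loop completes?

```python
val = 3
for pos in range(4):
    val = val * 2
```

Multiply by 2, 4 times: 3 * 2^4 = 48
`val` takes the values: 3 → 6 → 12 → 24 → 48

Answer: 48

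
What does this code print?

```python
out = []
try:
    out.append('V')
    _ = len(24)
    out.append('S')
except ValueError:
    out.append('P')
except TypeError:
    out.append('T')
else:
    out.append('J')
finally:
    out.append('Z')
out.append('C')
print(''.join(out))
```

Execution trace: 'V' (try body) → 'T' (except TypeError) → 'Z' (finally) → 'C' (after the try/except). Output: VTZC

Answer: VTZC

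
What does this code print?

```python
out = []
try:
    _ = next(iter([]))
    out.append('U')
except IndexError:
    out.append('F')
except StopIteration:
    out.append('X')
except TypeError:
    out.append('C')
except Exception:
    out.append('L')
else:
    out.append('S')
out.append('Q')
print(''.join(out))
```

Execution trace: 'X' (except StopIteration) → 'Q' (after the try/except). Output: XQ

Answer: XQ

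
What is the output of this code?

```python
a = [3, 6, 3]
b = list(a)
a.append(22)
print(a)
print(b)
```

Key concept: list() constructor creates copy.
Step by step:
`a = [3, 6, 3]` → a = [3, 6, 3]
`b = list(a)` → b = [3, 6, 3]
`a.append(22)` → a = [3, 6, 3, 22]
`print(a)` → prints [3, 6, 3, 22]
`print(b)` → prints [3, 6, 3]

Answer:
[3, 6, 3, 22]
[3, 6, 3]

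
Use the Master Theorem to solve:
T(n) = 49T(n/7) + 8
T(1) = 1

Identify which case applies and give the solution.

a=49, b=7, f(n)=8. log_7(49) = 2. Since c=0 < 2, Case 1 applies: T(n) = Θ(n^log_b(a)) = O(n^2).

Answer: O(n^2) - Case 1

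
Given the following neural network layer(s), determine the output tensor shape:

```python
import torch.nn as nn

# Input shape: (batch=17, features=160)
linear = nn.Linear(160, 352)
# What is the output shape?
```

Input: (17, 160) -> Output: (17, 352)

Answer: (17, 352)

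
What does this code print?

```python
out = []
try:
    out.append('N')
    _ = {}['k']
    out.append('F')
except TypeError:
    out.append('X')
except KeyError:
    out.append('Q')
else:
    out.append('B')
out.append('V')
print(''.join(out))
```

Execution trace: 'N' (try body) → 'Q' (except KeyError) → 'V' (after the try/except). Output: NQV

Answer: NQV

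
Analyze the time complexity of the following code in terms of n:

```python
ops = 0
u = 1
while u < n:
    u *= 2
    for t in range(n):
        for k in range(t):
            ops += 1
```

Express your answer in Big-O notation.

Each loop level contributes: log n × n × n. Multiplying the contributions gives O(n^2 log n).

Answer: O(n^2 log n)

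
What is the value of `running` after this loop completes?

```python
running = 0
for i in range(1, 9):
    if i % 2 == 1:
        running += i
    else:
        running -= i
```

Add odd, subtract even
`running` takes the values: 0 → 1 → -1 → 2 → -2 → 3 → -3 → 4 → -4

Answer: -4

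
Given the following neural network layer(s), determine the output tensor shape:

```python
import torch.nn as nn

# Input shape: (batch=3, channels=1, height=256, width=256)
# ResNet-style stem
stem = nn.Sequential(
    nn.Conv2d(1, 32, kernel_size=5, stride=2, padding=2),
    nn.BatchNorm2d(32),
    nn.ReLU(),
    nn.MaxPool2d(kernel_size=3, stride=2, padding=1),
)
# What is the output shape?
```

Input: (3, 1, 256, 256) -> after Conv2d 5x5 stride=2: (3, 32, 128, 128) -> Output: (3, 32, 64, 64)

Answer: (3, 32, 64, 64)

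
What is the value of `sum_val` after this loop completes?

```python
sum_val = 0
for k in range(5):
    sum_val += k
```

Sum of 0 to 4 = 10
`sum_val` takes the values: 0 → 1 → 3 → 6 → 10

Answer: 10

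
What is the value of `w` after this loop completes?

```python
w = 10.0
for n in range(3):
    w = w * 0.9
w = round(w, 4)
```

Exponential decay: 10.0 * 0.9^3
`w` takes the values: 10.0 → 9.0 → 8.1 → 7.29

Answer: 7.29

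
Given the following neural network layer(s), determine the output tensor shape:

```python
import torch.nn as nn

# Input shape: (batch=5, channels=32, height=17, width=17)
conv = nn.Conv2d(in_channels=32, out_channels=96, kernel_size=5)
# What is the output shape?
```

Input: (5, 32, 17, 17) -> Output: (5, 96, 13, 13)

Answer: (5, 96, 13, 13)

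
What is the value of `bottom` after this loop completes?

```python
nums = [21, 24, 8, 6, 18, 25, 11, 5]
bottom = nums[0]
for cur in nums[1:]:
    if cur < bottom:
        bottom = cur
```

Minimum of [21, 24, 8, 6, 18, 25, 11, 5]
`bottom` takes the values: 21 → 8 → 6 → 5

Answer: 5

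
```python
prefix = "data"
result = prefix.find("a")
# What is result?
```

Trace:
`prefix = "data"` → prefix = 'data'
`result = prefix.find("a")` → result = 1
So result = 1

Answer: 1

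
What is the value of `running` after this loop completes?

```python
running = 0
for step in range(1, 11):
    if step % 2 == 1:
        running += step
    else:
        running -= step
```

Add odd, subtract even
`running` takes the values: 0 → 1 → -1 → 2 → -2 → 3 → -3 → 4 → -4 → 5 → -5

Answer: -5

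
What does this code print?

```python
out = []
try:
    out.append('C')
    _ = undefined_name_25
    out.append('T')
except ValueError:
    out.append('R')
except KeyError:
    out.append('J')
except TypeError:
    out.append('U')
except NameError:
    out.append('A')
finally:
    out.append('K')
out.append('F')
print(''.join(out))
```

Execution trace: 'C' (try body) → 'A' (except NameError) → 'K' (finally) → 'F' (after the try/except). Output: CAKF

Answer: CAKF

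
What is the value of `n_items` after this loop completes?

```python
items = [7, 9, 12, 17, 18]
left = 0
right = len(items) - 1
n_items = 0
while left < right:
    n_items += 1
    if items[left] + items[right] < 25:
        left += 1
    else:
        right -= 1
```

Steps to find pair summing to 25
`n_items` takes the values: 0 → 1 → 2 → 3 → 4

Answer: 4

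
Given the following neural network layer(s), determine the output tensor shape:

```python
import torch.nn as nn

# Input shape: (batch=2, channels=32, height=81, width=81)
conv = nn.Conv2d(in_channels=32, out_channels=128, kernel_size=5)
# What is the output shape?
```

Input: (2, 32, 81, 81) -> Output: (2, 128, 77, 77)

Answer: (2, 128, 77, 77)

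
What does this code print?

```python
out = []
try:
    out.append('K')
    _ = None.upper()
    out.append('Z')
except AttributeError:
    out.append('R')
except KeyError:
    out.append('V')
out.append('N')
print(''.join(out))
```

Execution trace: 'K' (try body) → 'R' (except AttributeError) → 'N' (after the try/except). Output: KRN

Answer: KRN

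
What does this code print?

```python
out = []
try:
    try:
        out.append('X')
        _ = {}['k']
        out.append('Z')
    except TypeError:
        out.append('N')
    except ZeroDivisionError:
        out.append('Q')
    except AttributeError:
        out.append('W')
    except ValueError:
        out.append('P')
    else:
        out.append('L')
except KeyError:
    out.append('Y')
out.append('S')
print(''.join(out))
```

Execution trace: 'X' (try body) → 'Y' (outer except KeyError) → 'S' (after the try/except). Output: XYS

Answer: XYS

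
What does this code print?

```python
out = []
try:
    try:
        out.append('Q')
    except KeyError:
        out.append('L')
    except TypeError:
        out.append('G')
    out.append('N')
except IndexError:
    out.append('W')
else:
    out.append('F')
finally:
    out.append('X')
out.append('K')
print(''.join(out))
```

Execution trace: 'Q' (inner try body, no exception) → 'N' (try body, no exception) → 'F' (else) → 'X' (finally) → 'K' (after the try/except). Output: QNFXK

Answer: QNFXK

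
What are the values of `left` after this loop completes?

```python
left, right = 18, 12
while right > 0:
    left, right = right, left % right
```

GCD of 18 and 12
`left` takes the values: 18 → 12 → 6

Answer: 6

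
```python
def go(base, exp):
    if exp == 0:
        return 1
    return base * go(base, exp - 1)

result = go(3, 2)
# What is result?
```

go(3, 2) = 3 * 3 = 9

Answer: 9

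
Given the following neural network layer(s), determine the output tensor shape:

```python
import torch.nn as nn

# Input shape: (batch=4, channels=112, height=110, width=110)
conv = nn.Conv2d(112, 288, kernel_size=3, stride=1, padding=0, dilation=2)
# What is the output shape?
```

Input: (4, 112, 110, 110) -> Output: (4, 288, 106, 106)

Answer: (4, 288, 106, 106)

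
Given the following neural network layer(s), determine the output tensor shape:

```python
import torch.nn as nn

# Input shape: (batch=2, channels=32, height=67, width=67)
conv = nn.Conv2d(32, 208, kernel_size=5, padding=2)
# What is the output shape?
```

Input: (2, 32, 67, 67) -> Output: (2, 208, 67, 67)

Answer: (2, 208, 67, 67)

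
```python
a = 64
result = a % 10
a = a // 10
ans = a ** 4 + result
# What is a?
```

Trace:
`a = 64` → a = 64
`result = a % 10` → result = 4
`a = a // 10` → a = 6
`ans = a ** 4 + result` → ans = 1300
So a = 6

Answer: 6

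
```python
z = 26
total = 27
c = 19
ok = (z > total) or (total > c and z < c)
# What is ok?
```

Trace:
`z = 26` → z = 26
`total = 27` → total = 27
`c = 19` → c = 19
`ok = (z > total) or (total > c and z < c)` → ok = False
So ok = False

Answer: False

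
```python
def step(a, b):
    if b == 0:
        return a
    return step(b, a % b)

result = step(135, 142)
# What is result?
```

step(135, 142) -> step(142, 135) -> step(135, 7) -> step(7, 2) -> step(2, 1) -> step(1, 0) -> 1

Answer: 1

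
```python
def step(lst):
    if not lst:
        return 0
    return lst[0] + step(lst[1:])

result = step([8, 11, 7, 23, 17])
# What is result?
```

8 + 11 + 7 + 23 + 17 + 0 = 66

Answer: 66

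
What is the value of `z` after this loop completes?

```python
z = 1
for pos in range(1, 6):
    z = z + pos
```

Start at 1, add 1 through 5
`z` takes the values: 1 → 2 → 4 → 7 → 11 → 16

Answer: 16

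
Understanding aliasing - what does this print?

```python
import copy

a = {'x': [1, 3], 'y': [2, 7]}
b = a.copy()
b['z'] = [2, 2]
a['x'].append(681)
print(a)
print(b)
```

Key concept: shallow copy of dict with mutable values.
Step by step:
`a = {'x': [1, 3], 'y': [2, 7]}` → a = {'x': [1, 3], 'y': [2, 7]}
`b = a.copy()` → b = {'x': [1, 3], 'y': [2, 7]}
`b['z'] = [2, 2]` → b = {'x': [1, 3], 'y': [2, 7], 'z': [2, 2]}
`a['x'].append(681)` → a = {'x': [1, 3, 681], 'y': [2, 7]}; b = {'x': [1, 3, 681], 'y': [2, 7], 'z': [2, 2]}
`print(a)` → prints {'x': [1, 3, 681], 'y': [2, 7]}
`print(b)` → prints {'x': [1, 3, 681], 'y': [2, 7], 'z': [2, 2]}

Answer:
{'x': [1, 3, 681], 'y': [2, 7]}
{'x': [1, 3, 681], 'y': [2, 7], 'z': [2, 2]}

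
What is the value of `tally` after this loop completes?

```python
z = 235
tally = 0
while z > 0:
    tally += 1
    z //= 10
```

Count digits by repeated division by 10
`tally` takes the values: 0 → 1 → 2 → 3

Answer: 3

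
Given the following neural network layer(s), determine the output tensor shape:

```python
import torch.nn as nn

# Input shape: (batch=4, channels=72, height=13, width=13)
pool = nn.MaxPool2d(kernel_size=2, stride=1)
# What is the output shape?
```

Input: (4, 72, 13, 13) -> Output: (4, 72, 12, 12)

Answer: (4, 72, 12, 12)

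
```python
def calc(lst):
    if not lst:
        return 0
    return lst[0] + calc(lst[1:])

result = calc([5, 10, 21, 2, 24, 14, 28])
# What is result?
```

5 + 10 + 21 + 2 + 24 + 14 + 28 + 0 = 104

Answer: 104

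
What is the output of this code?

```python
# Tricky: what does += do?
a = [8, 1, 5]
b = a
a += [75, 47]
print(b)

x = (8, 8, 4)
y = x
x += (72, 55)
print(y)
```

Key concept: += behavior differs for mutable vs immutable.
Step by step:
`a = [8, 1, 5]` → a = [8, 1, 5]
`b = a` → b = [8, 1, 5] (same object as a)
`a += [75, 47]` → a = [8, 1, 5, 75, 47] (same object as b); b = [8, 1, 5, 75, 47] (same object as a)
`print(b)` → prints [8, 1, 5, 75, 47]
`x = (8, 8, 4)` → x = (8, 8, 4)
`y = x` → y = (8, 8, 4)
`x += (72, 55)` → x = (8, 8, 4, 72, 55)
`print(y)` → prints (8, 8, 4)

Answer:
[8, 1, 5, 75, 47]
(8, 8, 4)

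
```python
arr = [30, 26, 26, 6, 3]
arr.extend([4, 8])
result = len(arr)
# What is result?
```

Trace:
`arr = [30, 26, 26, 6, 3]` → arr = [30, 26, 26, 6, 3]
`arr.extend([4, 8])` → arr = [30, 26, 26, 6, 3, 4, 8]
`result = len(arr)` → result = 7
So result = 7

Answer: 7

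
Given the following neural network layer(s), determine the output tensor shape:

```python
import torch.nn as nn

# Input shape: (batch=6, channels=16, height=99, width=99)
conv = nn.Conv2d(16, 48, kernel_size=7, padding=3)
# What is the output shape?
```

Input: (6, 16, 99, 99) -> Output: (6, 48, 99, 99)

Answer: (6, 48, 99, 99)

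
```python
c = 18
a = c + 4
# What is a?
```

Trace:
`c = 18` → c = 18
`a = c + 4` → a = 22
So a = 22

Answer: 22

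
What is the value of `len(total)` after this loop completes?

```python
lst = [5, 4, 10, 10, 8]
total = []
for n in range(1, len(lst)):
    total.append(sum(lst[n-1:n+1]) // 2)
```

Number of 2-element averages
`total` takes the values: [] → [4] → [4, 7] → [4, 7, 10] → [4, 7, 10, 9]
So `len(total)` = 4

Answer: 4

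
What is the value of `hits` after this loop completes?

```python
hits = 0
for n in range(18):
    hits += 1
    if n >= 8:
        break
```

Loop breaks when n reaches 8, hits is 9
`hits` takes the values: 0 → 1 → 2 → 3 → 4 → 5 → 6 → 7 → 8 → 9

Answer: 9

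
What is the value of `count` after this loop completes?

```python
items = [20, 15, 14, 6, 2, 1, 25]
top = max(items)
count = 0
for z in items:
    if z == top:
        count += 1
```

Count of max value 25 in [20, 15, 14, 6, 2, 1, 25]
`count` takes the values: 0 → 1

Answer: 1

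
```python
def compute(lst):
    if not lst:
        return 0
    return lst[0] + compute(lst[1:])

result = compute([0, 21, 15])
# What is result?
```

0 + 21 + 15 + 0 = 36

Answer: 36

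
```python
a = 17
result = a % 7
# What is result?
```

Trace:
`a = 17` → a = 17
`result = a % 7` → result = 3
So result = 3

Answer: 3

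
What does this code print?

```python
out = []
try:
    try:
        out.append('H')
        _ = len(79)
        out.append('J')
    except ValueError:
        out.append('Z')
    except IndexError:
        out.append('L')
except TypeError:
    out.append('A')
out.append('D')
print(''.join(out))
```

Execution trace: 'H' (try body) → 'A' (outer except TypeError) → 'D' (after the try/except). Output: HAD

Answer: HAD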